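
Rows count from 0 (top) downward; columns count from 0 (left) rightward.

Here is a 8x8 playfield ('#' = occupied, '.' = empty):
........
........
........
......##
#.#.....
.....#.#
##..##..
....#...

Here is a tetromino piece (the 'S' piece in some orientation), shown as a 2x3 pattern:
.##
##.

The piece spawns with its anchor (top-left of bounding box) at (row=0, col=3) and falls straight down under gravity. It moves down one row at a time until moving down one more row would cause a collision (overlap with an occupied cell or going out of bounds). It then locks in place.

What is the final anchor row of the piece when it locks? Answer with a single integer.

Spawn at (row=0, col=3). Try each row:
  row 0: fits
  row 1: fits
  row 2: fits
  row 3: fits
  row 4: fits
  row 5: blocked -> lock at row 4

Answer: 4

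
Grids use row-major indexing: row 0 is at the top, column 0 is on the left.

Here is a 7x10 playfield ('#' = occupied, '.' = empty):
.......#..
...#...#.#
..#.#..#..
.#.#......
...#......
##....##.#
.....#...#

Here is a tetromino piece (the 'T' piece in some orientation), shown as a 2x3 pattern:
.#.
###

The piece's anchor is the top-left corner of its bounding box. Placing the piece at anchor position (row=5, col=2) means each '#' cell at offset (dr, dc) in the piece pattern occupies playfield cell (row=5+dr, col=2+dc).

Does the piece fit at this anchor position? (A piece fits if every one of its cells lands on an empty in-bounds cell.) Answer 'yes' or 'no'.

Answer: yes

Derivation:
Check each piece cell at anchor (5, 2):
  offset (0,1) -> (5,3): empty -> OK
  offset (1,0) -> (6,2): empty -> OK
  offset (1,1) -> (6,3): empty -> OK
  offset (1,2) -> (6,4): empty -> OK
All cells valid: yes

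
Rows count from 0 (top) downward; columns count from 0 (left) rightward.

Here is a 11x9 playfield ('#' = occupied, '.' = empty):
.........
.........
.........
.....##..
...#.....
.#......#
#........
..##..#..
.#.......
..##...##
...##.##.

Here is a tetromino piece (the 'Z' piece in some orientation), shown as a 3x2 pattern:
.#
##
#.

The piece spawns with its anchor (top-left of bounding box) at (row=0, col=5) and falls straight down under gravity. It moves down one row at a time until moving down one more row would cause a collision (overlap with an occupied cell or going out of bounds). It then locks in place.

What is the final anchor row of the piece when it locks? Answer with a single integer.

Spawn at (row=0, col=5). Try each row:
  row 0: fits
  row 1: blocked -> lock at row 0

Answer: 0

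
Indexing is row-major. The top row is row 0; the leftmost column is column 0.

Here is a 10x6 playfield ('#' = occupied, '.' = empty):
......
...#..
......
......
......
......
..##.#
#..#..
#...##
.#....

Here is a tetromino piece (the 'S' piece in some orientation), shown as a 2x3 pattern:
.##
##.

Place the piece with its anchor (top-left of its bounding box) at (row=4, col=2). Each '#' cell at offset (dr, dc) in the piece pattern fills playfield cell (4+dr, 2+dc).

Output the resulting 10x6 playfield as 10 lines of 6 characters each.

Fill (4+0,2+1) = (4,3)
Fill (4+0,2+2) = (4,4)
Fill (4+1,2+0) = (5,2)
Fill (4+1,2+1) = (5,3)

Answer: ......
...#..
......
......
...##.
..##..
..##.#
#..#..
#...##
.#....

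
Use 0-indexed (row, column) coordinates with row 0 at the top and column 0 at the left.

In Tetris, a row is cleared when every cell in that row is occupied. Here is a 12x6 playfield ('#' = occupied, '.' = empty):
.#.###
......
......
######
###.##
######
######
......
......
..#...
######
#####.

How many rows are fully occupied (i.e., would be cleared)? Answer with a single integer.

Check each row:
  row 0: 2 empty cells -> not full
  row 1: 6 empty cells -> not full
  row 2: 6 empty cells -> not full
  row 3: 0 empty cells -> FULL (clear)
  row 4: 1 empty cell -> not full
  row 5: 0 empty cells -> FULL (clear)
  row 6: 0 empty cells -> FULL (clear)
  row 7: 6 empty cells -> not full
  row 8: 6 empty cells -> not full
  row 9: 5 empty cells -> not full
  row 10: 0 empty cells -> FULL (clear)
  row 11: 1 empty cell -> not full
Total rows cleared: 4

Answer: 4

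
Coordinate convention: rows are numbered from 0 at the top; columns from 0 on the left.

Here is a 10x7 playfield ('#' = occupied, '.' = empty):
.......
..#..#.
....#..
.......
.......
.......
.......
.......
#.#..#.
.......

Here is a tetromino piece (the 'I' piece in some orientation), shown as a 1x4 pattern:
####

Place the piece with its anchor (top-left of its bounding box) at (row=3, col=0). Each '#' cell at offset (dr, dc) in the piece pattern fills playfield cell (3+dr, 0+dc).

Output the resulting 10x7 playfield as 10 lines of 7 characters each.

Answer: .......
..#..#.
....#..
####...
.......
.......
.......
.......
#.#..#.
.......

Derivation:
Fill (3+0,0+0) = (3,0)
Fill (3+0,0+1) = (3,1)
Fill (3+0,0+2) = (3,2)
Fill (3+0,0+3) = (3,3)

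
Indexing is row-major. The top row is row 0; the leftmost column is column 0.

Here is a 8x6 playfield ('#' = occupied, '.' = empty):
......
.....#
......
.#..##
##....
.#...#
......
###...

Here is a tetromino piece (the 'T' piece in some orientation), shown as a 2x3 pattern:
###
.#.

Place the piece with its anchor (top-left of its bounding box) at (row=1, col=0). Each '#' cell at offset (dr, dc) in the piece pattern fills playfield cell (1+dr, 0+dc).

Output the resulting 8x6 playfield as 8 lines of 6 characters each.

Fill (1+0,0+0) = (1,0)
Fill (1+0,0+1) = (1,1)
Fill (1+0,0+2) = (1,2)
Fill (1+1,0+1) = (2,1)

Answer: ......
###..#
.#....
.#..##
##....
.#...#
......
###...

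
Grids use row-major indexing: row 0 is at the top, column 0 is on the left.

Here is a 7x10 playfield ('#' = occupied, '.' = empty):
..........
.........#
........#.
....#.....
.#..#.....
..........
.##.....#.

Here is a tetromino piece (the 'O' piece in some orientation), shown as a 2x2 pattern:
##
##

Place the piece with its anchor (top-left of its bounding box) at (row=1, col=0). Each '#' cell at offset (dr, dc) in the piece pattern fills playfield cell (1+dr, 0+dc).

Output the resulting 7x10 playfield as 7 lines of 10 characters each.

Fill (1+0,0+0) = (1,0)
Fill (1+0,0+1) = (1,1)
Fill (1+1,0+0) = (2,0)
Fill (1+1,0+1) = (2,1)

Answer: ..........
##.......#
##......#.
....#.....
.#..#.....
..........
.##.....#.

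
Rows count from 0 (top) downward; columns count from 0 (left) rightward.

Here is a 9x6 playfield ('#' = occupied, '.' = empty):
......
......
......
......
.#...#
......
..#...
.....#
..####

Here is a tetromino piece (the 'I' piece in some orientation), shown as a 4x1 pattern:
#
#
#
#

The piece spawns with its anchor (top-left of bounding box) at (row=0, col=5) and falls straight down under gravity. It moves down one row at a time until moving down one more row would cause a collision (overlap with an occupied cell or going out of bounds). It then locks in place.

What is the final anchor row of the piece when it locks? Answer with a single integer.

Spawn at (row=0, col=5). Try each row:
  row 0: fits
  row 1: blocked -> lock at row 0

Answer: 0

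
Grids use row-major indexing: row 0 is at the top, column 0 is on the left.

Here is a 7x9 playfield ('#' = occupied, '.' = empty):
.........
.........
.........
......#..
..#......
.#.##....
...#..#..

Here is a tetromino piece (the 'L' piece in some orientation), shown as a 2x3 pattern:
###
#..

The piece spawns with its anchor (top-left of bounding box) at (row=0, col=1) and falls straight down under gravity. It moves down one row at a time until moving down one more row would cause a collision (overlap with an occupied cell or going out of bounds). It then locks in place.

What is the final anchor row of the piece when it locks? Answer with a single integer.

Answer: 3

Derivation:
Spawn at (row=0, col=1). Try each row:
  row 0: fits
  row 1: fits
  row 2: fits
  row 3: fits
  row 4: blocked -> lock at row 3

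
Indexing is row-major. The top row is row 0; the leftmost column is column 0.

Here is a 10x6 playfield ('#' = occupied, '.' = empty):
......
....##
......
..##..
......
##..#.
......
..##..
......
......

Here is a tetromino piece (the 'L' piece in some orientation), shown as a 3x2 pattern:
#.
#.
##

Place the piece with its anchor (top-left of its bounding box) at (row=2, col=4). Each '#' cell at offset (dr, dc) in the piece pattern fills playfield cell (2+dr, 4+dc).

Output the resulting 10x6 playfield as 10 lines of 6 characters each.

Answer: ......
....##
....#.
..###.
....##
##..#.
......
..##..
......
......

Derivation:
Fill (2+0,4+0) = (2,4)
Fill (2+1,4+0) = (3,4)
Fill (2+2,4+0) = (4,4)
Fill (2+2,4+1) = (4,5)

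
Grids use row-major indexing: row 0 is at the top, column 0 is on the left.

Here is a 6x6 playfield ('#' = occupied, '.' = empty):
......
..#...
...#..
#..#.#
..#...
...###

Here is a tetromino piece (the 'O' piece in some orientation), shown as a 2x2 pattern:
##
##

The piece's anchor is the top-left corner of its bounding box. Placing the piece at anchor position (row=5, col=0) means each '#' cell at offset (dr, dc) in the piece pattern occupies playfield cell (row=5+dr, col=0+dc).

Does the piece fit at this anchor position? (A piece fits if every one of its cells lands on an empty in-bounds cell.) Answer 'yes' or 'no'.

Check each piece cell at anchor (5, 0):
  offset (0,0) -> (5,0): empty -> OK
  offset (0,1) -> (5,1): empty -> OK
  offset (1,0) -> (6,0): out of bounds -> FAIL
  offset (1,1) -> (6,1): out of bounds -> FAIL
All cells valid: no

Answer: no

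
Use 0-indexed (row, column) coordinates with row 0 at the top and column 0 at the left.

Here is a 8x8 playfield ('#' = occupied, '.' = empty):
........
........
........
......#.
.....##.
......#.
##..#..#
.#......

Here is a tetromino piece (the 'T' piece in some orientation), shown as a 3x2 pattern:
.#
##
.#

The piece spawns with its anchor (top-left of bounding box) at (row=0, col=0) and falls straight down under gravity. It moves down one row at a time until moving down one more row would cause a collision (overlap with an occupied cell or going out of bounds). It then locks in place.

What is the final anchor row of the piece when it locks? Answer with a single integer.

Answer: 3

Derivation:
Spawn at (row=0, col=0). Try each row:
  row 0: fits
  row 1: fits
  row 2: fits
  row 3: fits
  row 4: blocked -> lock at row 3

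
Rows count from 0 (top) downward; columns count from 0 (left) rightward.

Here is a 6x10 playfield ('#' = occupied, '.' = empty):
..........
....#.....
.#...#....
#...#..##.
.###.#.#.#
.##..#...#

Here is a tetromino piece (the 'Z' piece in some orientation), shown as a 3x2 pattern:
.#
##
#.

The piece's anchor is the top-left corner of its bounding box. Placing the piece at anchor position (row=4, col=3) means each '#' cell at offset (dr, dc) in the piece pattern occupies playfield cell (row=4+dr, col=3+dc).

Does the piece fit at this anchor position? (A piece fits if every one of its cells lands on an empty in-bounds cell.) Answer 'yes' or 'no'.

Answer: no

Derivation:
Check each piece cell at anchor (4, 3):
  offset (0,1) -> (4,4): empty -> OK
  offset (1,0) -> (5,3): empty -> OK
  offset (1,1) -> (5,4): empty -> OK
  offset (2,0) -> (6,3): out of bounds -> FAIL
All cells valid: no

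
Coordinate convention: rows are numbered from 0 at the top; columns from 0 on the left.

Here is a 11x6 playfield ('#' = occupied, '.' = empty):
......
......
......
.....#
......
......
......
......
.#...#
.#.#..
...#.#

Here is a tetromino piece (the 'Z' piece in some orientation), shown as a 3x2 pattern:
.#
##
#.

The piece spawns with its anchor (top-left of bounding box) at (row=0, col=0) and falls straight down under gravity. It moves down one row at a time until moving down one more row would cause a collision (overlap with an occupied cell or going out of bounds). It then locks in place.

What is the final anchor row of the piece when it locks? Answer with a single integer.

Spawn at (row=0, col=0). Try each row:
  row 0: fits
  row 1: fits
  row 2: fits
  row 3: fits
  row 4: fits
  row 5: fits
  row 6: fits
  row 7: blocked -> lock at row 6

Answer: 6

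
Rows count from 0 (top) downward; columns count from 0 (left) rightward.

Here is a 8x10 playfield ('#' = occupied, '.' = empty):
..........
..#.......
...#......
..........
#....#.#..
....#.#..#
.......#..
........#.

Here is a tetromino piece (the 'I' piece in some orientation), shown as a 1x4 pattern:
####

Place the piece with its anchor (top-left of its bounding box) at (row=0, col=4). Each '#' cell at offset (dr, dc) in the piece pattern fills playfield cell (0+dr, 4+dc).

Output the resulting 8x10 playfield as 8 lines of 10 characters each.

Fill (0+0,4+0) = (0,4)
Fill (0+0,4+1) = (0,5)
Fill (0+0,4+2) = (0,6)
Fill (0+0,4+3) = (0,7)

Answer: ....####..
..#.......
...#......
..........
#....#.#..
....#.#..#
.......#..
........#.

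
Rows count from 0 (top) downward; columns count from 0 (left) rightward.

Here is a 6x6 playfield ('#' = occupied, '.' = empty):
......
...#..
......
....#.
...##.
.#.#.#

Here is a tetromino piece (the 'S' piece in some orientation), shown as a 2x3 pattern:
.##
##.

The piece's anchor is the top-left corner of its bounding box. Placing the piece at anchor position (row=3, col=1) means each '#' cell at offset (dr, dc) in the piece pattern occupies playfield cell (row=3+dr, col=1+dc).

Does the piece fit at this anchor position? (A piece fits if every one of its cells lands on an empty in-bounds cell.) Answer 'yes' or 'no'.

Check each piece cell at anchor (3, 1):
  offset (0,1) -> (3,2): empty -> OK
  offset (0,2) -> (3,3): empty -> OK
  offset (1,0) -> (4,1): empty -> OK
  offset (1,1) -> (4,2): empty -> OK
All cells valid: yes

Answer: yes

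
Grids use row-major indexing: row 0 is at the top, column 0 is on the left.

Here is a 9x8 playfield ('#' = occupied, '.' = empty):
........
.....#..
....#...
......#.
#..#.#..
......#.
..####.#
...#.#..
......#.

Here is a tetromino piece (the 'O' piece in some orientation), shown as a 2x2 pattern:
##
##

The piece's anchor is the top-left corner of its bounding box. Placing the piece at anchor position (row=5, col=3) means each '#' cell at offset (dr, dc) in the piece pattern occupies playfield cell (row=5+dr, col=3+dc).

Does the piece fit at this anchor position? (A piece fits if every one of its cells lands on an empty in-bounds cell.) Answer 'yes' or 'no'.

Check each piece cell at anchor (5, 3):
  offset (0,0) -> (5,3): empty -> OK
  offset (0,1) -> (5,4): empty -> OK
  offset (1,0) -> (6,3): occupied ('#') -> FAIL
  offset (1,1) -> (6,4): occupied ('#') -> FAIL
All cells valid: no

Answer: no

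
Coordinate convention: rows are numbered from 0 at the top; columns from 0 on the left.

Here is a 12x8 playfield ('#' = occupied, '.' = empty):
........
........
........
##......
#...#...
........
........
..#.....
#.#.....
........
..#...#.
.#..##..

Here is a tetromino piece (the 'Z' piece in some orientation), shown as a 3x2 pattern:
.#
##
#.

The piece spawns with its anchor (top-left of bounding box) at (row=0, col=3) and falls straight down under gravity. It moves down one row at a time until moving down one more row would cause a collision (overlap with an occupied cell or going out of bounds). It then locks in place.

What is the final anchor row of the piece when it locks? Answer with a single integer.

Spawn at (row=0, col=3). Try each row:
  row 0: fits
  row 1: fits
  row 2: fits
  row 3: blocked -> lock at row 2

Answer: 2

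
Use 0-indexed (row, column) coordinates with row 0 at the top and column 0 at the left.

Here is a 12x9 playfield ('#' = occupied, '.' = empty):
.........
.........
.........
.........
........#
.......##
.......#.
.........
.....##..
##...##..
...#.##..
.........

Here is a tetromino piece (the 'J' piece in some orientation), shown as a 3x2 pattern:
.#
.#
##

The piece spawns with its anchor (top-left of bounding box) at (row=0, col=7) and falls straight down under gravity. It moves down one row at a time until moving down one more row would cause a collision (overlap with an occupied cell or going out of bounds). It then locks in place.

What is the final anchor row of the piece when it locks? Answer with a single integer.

Answer: 1

Derivation:
Spawn at (row=0, col=7). Try each row:
  row 0: fits
  row 1: fits
  row 2: blocked -> lock at row 1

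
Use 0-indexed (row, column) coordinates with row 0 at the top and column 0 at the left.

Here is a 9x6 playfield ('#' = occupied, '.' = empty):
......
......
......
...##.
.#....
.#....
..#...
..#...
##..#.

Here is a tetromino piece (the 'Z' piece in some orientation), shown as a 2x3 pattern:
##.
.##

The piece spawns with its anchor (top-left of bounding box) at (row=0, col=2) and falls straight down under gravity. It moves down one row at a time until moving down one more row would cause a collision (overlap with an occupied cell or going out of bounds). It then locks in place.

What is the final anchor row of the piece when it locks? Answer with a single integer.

Spawn at (row=0, col=2). Try each row:
  row 0: fits
  row 1: fits
  row 2: blocked -> lock at row 1

Answer: 1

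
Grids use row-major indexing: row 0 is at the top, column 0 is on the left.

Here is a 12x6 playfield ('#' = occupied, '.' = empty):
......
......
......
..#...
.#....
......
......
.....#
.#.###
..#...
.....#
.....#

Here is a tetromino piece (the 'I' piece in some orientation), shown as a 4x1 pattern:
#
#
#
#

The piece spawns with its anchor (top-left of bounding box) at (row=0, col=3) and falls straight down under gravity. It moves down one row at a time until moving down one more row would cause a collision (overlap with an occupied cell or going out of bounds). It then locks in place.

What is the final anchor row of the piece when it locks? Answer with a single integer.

Answer: 4

Derivation:
Spawn at (row=0, col=3). Try each row:
  row 0: fits
  row 1: fits
  row 2: fits
  row 3: fits
  row 4: fits
  row 5: blocked -> lock at row 4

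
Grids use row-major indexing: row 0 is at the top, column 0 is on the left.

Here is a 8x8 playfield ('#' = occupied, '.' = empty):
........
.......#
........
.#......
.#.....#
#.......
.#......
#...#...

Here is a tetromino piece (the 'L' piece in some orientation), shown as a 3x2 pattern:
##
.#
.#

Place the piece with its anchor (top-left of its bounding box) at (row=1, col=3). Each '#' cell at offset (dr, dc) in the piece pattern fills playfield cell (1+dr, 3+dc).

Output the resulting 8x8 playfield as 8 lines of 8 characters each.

Fill (1+0,3+0) = (1,3)
Fill (1+0,3+1) = (1,4)
Fill (1+1,3+1) = (2,4)
Fill (1+2,3+1) = (3,4)

Answer: ........
...##..#
....#...
.#..#...
.#.....#
#.......
.#......
#...#...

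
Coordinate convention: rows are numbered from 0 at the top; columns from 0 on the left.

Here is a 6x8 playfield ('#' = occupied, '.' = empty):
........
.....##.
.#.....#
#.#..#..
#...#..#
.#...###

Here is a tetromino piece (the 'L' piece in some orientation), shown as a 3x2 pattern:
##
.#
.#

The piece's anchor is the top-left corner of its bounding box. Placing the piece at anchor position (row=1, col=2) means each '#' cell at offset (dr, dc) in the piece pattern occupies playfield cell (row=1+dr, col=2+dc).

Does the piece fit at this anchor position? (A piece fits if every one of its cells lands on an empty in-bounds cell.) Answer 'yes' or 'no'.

Check each piece cell at anchor (1, 2):
  offset (0,0) -> (1,2): empty -> OK
  offset (0,1) -> (1,3): empty -> OK
  offset (1,1) -> (2,3): empty -> OK
  offset (2,1) -> (3,3): empty -> OK
All cells valid: yes

Answer: yes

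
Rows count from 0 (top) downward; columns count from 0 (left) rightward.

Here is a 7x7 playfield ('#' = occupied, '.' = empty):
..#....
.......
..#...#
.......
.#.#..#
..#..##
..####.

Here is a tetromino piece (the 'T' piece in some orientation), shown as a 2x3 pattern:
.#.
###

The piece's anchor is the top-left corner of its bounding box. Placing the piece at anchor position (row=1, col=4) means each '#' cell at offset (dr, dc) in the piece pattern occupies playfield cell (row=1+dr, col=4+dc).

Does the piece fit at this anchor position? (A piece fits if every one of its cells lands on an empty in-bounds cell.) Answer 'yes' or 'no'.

Check each piece cell at anchor (1, 4):
  offset (0,1) -> (1,5): empty -> OK
  offset (1,0) -> (2,4): empty -> OK
  offset (1,1) -> (2,5): empty -> OK
  offset (1,2) -> (2,6): occupied ('#') -> FAIL
All cells valid: no

Answer: no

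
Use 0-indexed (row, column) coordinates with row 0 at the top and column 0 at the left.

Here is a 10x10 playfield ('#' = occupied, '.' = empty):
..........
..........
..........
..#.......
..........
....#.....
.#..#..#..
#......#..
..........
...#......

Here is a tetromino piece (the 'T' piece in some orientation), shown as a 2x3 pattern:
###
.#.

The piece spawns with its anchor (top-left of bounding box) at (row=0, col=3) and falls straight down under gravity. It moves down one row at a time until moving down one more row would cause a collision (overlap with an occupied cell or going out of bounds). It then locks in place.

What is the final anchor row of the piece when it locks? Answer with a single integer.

Answer: 3

Derivation:
Spawn at (row=0, col=3). Try each row:
  row 0: fits
  row 1: fits
  row 2: fits
  row 3: fits
  row 4: blocked -> lock at row 3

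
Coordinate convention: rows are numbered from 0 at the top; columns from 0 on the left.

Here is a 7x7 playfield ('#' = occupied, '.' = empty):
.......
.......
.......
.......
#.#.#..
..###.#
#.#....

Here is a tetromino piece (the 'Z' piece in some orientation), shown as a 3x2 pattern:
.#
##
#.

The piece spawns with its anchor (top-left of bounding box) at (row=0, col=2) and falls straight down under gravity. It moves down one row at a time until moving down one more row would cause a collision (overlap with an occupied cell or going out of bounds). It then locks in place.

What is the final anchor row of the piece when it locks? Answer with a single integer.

Answer: 1

Derivation:
Spawn at (row=0, col=2). Try each row:
  row 0: fits
  row 1: fits
  row 2: blocked -> lock at row 1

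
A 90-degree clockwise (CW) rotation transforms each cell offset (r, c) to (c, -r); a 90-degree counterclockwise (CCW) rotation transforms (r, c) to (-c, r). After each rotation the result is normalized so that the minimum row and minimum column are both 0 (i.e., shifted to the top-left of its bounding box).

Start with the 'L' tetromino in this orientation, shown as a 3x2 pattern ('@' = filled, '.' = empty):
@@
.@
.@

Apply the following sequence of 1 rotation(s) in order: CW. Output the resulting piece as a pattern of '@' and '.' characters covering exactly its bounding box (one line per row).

Start:
@@
.@
.@
After rotation 1 (CW):
..@
@@@

Answer: ..@
@@@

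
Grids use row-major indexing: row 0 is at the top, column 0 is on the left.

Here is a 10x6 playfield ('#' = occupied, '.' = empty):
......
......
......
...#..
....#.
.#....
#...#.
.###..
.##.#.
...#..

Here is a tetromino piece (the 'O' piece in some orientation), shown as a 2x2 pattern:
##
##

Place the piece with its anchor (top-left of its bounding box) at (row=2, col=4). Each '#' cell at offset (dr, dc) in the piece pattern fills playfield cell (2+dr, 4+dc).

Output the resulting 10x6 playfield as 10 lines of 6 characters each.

Fill (2+0,4+0) = (2,4)
Fill (2+0,4+1) = (2,5)
Fill (2+1,4+0) = (3,4)
Fill (2+1,4+1) = (3,5)

Answer: ......
......
....##
...###
....#.
.#....
#...#.
.###..
.##.#.
...#..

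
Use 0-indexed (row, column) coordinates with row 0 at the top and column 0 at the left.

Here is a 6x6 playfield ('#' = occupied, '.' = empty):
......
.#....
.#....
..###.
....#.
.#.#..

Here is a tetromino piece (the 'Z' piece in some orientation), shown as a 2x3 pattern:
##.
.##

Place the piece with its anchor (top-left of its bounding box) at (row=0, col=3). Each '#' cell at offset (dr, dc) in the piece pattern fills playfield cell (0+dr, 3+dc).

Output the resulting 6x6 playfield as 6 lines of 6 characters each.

Answer: ...##.
.#..##
.#....
..###.
....#.
.#.#..

Derivation:
Fill (0+0,3+0) = (0,3)
Fill (0+0,3+1) = (0,4)
Fill (0+1,3+1) = (1,4)
Fill (0+1,3+2) = (1,5)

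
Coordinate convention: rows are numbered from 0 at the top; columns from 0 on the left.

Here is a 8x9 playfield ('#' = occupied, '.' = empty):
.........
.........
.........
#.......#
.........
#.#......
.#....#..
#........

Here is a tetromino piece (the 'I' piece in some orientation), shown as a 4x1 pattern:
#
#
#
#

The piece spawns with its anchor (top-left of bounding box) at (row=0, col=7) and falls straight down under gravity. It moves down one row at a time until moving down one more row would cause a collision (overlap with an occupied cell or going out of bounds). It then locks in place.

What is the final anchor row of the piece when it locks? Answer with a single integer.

Answer: 4

Derivation:
Spawn at (row=0, col=7). Try each row:
  row 0: fits
  row 1: fits
  row 2: fits
  row 3: fits
  row 4: fits
  row 5: blocked -> lock at row 4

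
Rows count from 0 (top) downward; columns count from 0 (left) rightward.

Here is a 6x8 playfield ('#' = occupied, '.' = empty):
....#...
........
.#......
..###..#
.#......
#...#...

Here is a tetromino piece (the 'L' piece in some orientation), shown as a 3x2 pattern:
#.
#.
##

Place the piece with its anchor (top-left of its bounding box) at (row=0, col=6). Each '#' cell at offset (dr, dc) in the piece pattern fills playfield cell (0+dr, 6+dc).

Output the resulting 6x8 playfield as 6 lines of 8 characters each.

Fill (0+0,6+0) = (0,6)
Fill (0+1,6+0) = (1,6)
Fill (0+2,6+0) = (2,6)
Fill (0+2,6+1) = (2,7)

Answer: ....#.#.
......#.
.#....##
..###..#
.#......
#...#...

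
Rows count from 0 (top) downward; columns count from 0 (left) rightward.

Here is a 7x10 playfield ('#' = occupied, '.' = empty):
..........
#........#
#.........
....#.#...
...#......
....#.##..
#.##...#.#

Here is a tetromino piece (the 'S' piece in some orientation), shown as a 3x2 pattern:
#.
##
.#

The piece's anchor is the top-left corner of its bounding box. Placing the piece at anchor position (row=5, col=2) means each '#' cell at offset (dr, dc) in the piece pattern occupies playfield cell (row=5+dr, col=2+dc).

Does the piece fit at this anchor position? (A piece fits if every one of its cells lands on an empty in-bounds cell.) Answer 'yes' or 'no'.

Answer: no

Derivation:
Check each piece cell at anchor (5, 2):
  offset (0,0) -> (5,2): empty -> OK
  offset (1,0) -> (6,2): occupied ('#') -> FAIL
  offset (1,1) -> (6,3): occupied ('#') -> FAIL
  offset (2,1) -> (7,3): out of bounds -> FAIL
All cells valid: no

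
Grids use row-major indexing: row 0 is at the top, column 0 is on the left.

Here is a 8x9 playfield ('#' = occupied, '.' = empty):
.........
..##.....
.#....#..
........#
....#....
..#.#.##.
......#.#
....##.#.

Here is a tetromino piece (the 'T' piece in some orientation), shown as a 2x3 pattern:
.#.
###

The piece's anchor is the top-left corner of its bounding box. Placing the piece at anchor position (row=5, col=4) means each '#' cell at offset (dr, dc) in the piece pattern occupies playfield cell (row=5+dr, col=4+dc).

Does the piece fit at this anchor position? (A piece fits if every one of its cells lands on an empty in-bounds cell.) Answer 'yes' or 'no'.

Check each piece cell at anchor (5, 4):
  offset (0,1) -> (5,5): empty -> OK
  offset (1,0) -> (6,4): empty -> OK
  offset (1,1) -> (6,5): empty -> OK
  offset (1,2) -> (6,6): occupied ('#') -> FAIL
All cells valid: no

Answer: no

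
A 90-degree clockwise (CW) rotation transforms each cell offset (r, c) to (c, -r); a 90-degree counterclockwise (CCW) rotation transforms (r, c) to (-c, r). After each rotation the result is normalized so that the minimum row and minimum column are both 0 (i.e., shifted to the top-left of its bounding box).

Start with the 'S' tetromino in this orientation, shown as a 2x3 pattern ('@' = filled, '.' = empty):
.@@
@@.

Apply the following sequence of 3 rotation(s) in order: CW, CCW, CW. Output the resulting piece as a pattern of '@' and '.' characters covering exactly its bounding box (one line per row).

Answer: @.
@@
.@

Derivation:
Start:
.@@
@@.
After rotation 1 (CW):
@.
@@
.@
After rotation 2 (CCW):
.@@
@@.
After rotation 3 (CW):
@.
@@
.@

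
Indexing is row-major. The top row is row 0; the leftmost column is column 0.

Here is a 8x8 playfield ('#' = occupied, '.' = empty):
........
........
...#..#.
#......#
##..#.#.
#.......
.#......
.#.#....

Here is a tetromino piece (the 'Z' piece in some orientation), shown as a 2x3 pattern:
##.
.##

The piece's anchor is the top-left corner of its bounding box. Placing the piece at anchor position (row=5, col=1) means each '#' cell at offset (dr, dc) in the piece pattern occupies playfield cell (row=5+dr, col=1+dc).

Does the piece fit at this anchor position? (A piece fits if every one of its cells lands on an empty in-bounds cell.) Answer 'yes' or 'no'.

Answer: yes

Derivation:
Check each piece cell at anchor (5, 1):
  offset (0,0) -> (5,1): empty -> OK
  offset (0,1) -> (5,2): empty -> OK
  offset (1,1) -> (6,2): empty -> OK
  offset (1,2) -> (6,3): empty -> OK
All cells valid: yes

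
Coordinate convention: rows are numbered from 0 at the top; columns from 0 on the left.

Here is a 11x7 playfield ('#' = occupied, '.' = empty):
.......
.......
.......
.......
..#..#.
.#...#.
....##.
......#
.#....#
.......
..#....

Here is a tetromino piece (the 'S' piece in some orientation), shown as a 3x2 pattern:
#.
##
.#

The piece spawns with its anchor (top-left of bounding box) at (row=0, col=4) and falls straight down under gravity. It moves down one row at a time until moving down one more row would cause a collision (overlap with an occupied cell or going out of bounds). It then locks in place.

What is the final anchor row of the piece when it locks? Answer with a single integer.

Answer: 1

Derivation:
Spawn at (row=0, col=4). Try each row:
  row 0: fits
  row 1: fits
  row 2: blocked -> lock at row 1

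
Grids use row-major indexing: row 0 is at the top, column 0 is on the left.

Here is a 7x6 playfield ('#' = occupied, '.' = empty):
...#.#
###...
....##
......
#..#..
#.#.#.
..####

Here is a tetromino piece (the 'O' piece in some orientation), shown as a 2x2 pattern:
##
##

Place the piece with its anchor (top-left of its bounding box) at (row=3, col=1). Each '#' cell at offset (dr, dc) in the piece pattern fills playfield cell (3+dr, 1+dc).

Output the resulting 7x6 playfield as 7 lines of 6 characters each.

Answer: ...#.#
###...
....##
.##...
####..
#.#.#.
..####

Derivation:
Fill (3+0,1+0) = (3,1)
Fill (3+0,1+1) = (3,2)
Fill (3+1,1+0) = (4,1)
Fill (3+1,1+1) = (4,2)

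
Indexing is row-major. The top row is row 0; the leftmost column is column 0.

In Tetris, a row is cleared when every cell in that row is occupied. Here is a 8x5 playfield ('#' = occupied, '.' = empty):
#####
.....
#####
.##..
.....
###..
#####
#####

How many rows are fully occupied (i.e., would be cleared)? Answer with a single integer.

Check each row:
  row 0: 0 empty cells -> FULL (clear)
  row 1: 5 empty cells -> not full
  row 2: 0 empty cells -> FULL (clear)
  row 3: 3 empty cells -> not full
  row 4: 5 empty cells -> not full
  row 5: 2 empty cells -> not full
  row 6: 0 empty cells -> FULL (clear)
  row 7: 0 empty cells -> FULL (clear)
Total rows cleared: 4

Answer: 4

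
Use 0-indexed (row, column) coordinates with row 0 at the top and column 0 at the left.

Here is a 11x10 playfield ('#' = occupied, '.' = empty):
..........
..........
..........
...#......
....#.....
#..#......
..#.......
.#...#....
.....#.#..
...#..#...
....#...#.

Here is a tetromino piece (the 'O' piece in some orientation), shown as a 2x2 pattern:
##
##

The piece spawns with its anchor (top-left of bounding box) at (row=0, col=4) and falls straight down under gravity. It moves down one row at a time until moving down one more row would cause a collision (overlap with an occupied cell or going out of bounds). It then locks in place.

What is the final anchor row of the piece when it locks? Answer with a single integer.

Spawn at (row=0, col=4). Try each row:
  row 0: fits
  row 1: fits
  row 2: fits
  row 3: blocked -> lock at row 2

Answer: 2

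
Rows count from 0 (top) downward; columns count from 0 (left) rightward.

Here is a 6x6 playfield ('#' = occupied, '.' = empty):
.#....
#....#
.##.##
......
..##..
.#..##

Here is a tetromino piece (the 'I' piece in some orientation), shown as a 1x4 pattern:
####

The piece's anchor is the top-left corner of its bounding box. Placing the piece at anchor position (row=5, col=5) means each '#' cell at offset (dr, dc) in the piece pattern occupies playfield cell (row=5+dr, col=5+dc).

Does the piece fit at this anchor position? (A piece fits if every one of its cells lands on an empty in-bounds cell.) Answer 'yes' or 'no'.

Check each piece cell at anchor (5, 5):
  offset (0,0) -> (5,5): occupied ('#') -> FAIL
  offset (0,1) -> (5,6): out of bounds -> FAIL
  offset (0,2) -> (5,7): out of bounds -> FAIL
  offset (0,3) -> (5,8): out of bounds -> FAIL
All cells valid: no

Answer: no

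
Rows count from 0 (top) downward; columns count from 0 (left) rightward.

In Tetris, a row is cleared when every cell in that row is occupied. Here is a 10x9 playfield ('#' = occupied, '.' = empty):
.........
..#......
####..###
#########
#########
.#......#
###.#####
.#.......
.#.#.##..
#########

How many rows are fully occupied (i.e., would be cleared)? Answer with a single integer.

Answer: 3

Derivation:
Check each row:
  row 0: 9 empty cells -> not full
  row 1: 8 empty cells -> not full
  row 2: 2 empty cells -> not full
  row 3: 0 empty cells -> FULL (clear)
  row 4: 0 empty cells -> FULL (clear)
  row 5: 7 empty cells -> not full
  row 6: 1 empty cell -> not full
  row 7: 8 empty cells -> not full
  row 8: 5 empty cells -> not full
  row 9: 0 empty cells -> FULL (clear)
Total rows cleared: 3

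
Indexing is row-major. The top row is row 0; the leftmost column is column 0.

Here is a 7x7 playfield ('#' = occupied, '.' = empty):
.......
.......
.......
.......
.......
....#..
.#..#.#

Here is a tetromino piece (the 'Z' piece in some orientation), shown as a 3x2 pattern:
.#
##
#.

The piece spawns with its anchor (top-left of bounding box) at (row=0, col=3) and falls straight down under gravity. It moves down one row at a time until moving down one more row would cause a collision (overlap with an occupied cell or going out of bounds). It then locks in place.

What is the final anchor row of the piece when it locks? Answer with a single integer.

Answer: 3

Derivation:
Spawn at (row=0, col=3). Try each row:
  row 0: fits
  row 1: fits
  row 2: fits
  row 3: fits
  row 4: blocked -> lock at row 3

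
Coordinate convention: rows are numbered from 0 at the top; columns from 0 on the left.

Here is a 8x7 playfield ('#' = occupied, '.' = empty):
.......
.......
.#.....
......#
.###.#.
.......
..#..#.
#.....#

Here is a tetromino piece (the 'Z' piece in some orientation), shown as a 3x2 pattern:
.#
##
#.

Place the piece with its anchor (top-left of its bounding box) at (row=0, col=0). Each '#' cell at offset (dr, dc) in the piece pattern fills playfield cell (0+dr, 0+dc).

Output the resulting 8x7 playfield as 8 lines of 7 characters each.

Answer: .#.....
##.....
##.....
......#
.###.#.
.......
..#..#.
#.....#

Derivation:
Fill (0+0,0+1) = (0,1)
Fill (0+1,0+0) = (1,0)
Fill (0+1,0+1) = (1,1)
Fill (0+2,0+0) = (2,0)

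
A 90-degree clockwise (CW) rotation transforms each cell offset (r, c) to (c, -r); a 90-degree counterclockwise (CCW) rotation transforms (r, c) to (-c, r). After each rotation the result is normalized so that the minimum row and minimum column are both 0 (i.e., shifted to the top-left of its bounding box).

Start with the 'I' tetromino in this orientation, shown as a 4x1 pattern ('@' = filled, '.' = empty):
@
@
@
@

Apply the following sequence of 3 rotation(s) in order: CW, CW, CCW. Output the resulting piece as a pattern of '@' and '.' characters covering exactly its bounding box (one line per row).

Answer: @@@@

Derivation:
Start:
@
@
@
@
After rotation 1 (CW):
@@@@
After rotation 2 (CW):
@
@
@
@
After rotation 3 (CCW):
@@@@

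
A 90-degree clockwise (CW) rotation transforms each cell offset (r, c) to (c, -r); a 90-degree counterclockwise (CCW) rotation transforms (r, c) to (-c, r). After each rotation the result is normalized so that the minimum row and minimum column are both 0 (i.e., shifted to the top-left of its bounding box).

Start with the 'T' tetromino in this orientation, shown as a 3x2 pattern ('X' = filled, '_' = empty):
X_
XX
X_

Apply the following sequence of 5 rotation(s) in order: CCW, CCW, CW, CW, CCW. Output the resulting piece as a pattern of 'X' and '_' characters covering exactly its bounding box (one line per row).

Answer: _X_
XXX

Derivation:
Start:
X_
XX
X_
After rotation 1 (CCW):
_X_
XXX
After rotation 2 (CCW):
_X
XX
_X
After rotation 3 (CW):
_X_
XXX
After rotation 4 (CW):
X_
XX
X_
After rotation 5 (CCW):
_X_
XXX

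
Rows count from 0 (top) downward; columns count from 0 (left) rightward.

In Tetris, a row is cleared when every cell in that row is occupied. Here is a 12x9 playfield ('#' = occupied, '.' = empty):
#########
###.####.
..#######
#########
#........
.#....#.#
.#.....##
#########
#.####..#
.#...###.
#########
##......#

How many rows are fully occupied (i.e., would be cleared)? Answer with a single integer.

Answer: 4

Derivation:
Check each row:
  row 0: 0 empty cells -> FULL (clear)
  row 1: 2 empty cells -> not full
  row 2: 2 empty cells -> not full
  row 3: 0 empty cells -> FULL (clear)
  row 4: 8 empty cells -> not full
  row 5: 6 empty cells -> not full
  row 6: 6 empty cells -> not full
  row 7: 0 empty cells -> FULL (clear)
  row 8: 3 empty cells -> not full
  row 9: 5 empty cells -> not full
  row 10: 0 empty cells -> FULL (clear)
  row 11: 6 empty cells -> not full
Total rows cleared: 4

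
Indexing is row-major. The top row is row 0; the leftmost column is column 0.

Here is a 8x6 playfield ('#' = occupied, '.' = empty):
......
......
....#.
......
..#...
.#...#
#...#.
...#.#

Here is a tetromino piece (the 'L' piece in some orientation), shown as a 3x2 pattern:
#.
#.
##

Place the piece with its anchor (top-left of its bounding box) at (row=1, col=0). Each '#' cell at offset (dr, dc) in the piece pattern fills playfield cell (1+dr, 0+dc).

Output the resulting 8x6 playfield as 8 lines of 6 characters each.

Fill (1+0,0+0) = (1,0)
Fill (1+1,0+0) = (2,0)
Fill (1+2,0+0) = (3,0)
Fill (1+2,0+1) = (3,1)

Answer: ......
#.....
#...#.
##....
..#...
.#...#
#...#.
...#.#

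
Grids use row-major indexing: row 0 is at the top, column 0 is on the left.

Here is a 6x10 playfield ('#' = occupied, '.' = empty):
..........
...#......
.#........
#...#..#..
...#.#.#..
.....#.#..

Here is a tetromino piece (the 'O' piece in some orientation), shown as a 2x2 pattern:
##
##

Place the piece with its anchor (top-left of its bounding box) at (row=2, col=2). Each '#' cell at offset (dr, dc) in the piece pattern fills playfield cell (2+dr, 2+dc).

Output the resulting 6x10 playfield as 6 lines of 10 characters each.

Answer: ..........
...#......
.###......
#.###..#..
...#.#.#..
.....#.#..

Derivation:
Fill (2+0,2+0) = (2,2)
Fill (2+0,2+1) = (2,3)
Fill (2+1,2+0) = (3,2)
Fill (2+1,2+1) = (3,3)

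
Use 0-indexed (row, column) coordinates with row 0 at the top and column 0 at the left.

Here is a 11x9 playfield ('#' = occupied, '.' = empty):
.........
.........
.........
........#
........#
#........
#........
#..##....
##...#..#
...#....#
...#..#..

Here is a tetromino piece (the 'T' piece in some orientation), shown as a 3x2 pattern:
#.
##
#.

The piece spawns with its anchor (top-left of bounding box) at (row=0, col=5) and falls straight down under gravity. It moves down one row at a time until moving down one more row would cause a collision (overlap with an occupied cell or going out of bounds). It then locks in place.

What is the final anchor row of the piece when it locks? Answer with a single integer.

Answer: 5

Derivation:
Spawn at (row=0, col=5). Try each row:
  row 0: fits
  row 1: fits
  row 2: fits
  row 3: fits
  row 4: fits
  row 5: fits
  row 6: blocked -> lock at row 5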